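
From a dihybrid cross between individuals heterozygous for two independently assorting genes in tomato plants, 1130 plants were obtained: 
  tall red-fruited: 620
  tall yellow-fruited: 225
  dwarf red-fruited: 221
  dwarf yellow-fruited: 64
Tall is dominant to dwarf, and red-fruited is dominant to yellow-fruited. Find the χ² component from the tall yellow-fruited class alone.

0.813

A dihybrid F₂ with independent assortment and complete dominance at both loci gives a 9:3:3:1 phenotypic ratio.
Under the 9:3:3:1 hypothesis (Σ ratio = 16, N = 1130):
  tall red-fruited: 1130 × 9/16 = 635.625
  tall yellow-fruited: 1130 × 3/16 = 211.875
  dwarf red-fruited: 1130 × 3/16 = 211.875
  dwarf yellow-fruited: 1130 × 1/16 = 70.625
Contribution of tall yellow-fruited: (225 − 211.875)² / 211.875 = 0.8131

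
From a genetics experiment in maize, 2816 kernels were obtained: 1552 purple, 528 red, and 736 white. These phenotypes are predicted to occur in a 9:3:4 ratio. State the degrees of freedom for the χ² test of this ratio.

A goodness-of-fit test with 3 phenotype classes has df = 3 − 1 = 2.

2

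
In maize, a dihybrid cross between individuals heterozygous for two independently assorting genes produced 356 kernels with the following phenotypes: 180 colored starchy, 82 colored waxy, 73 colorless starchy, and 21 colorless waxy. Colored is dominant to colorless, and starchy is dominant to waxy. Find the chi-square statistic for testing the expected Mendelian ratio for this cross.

A dihybrid F₂ with independent assortment and complete dominance at both loci gives a 9:3:3:1 phenotypic ratio.
Under the 9:3:3:1 hypothesis (Σ ratio = 16, N = 356):
  colored starchy: 356 × 9/16 = 200.25
  colored waxy: 356 × 3/16 = 66.75
  colorless starchy: 356 × 3/16 = 66.75
  colorless waxy: 356 × 1/16 = 22.25
χ² = Σ (O − E)² / E
  colored starchy: (180 − 200.25)² / 200.25 = 2.0478
  colored waxy: (82 − 66.75)² / 66.75 = 3.4841
  colorless starchy: (73 − 66.75)² / 66.75 = 0.5852
  colorless waxy: (21 − 22.25)² / 22.25 = 0.0702
χ² = 2.0478 + 3.4841 + 0.5852 + 0.0702 = 6.1873 ≈ 6.187

6.187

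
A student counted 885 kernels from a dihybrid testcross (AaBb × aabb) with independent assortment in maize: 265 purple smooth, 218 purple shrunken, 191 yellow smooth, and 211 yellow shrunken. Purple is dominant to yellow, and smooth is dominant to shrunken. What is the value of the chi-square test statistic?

A dihybrid testcross with independent assortment gives a 1:1:1:1 ratio.
Under the 1:1:1:1 hypothesis (Σ ratio = 4, N = 885):
  purple smooth: 885 × 1/4 = 221.25
  purple shrunken: 885 × 1/4 = 221.25
  yellow smooth: 885 × 1/4 = 221.25
  yellow shrunken: 885 × 1/4 = 221.25
χ² = Σ (O − E)² / E
  purple smooth: (265 − 221.25)² / 221.25 = 8.6511
  purple shrunken: (218 − 221.25)² / 221.25 = 0.0477
  yellow smooth: (191 − 221.25)² / 221.25 = 4.1359
  yellow shrunken: (211 − 221.25)² / 221.25 = 0.4749
χ² = 8.6511 + 0.0477 + 4.1359 + 0.4749 = 13.3096 ≈ 13.310

13.310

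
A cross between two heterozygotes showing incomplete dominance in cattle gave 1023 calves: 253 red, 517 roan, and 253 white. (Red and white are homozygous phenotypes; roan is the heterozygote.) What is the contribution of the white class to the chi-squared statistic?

With incomplete dominance, a heterozygote × heterozygote cross gives a 1:2:1 phenotypic ratio.
Total ratio parts = 4. Expected numbers out of 1023:
  red: 1023 × 1/4 = 255.75
  roan: 1023 × 2/4 = 511.5
  white: 1023 × 1/4 = 255.75
Contribution of white: (253 − 255.75)² / 255.75 = 0.0296

0.030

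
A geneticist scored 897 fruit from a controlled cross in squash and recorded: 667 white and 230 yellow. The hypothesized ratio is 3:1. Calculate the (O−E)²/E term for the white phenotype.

The 3:1 ratio has 4 parts, so with N = 897 the expected counts are:
  white: 897 × 3/4 = 672.75
  yellow: 897 × 1/4 = 224.25
Contribution of white: (667 − 672.75)² / 672.75 = 0.0491

0.049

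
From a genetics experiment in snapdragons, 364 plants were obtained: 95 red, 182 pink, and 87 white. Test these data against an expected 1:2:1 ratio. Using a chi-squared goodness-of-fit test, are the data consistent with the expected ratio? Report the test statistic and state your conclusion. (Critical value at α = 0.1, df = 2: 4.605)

Under the 1:2:1 hypothesis (Σ ratio = 4, N = 364):
  red: 364 × 1/4 = 91
  pink: 364 × 2/4 = 182
  white: 364 × 1/4 = 91
χ² = Σ (O − E)² / E
  red: (95 − 91)² / 91 = 0.1758
  pink: (182 − 182)² / 182 = 0.0000
  white: (87 − 91)² / 91 = 0.1758
χ² = 0.1758 + 0.0000 + 0.1758 = 0.3516 ≈ 0.352
Degrees of freedom = 3 − 1 = 2; critical value at α = 0.1 is 4.605.
Since 0.352 < 4.605, we fail to reject the null hypothesis — the data are consistent with the 1:2:1 ratio.

0.352; consistent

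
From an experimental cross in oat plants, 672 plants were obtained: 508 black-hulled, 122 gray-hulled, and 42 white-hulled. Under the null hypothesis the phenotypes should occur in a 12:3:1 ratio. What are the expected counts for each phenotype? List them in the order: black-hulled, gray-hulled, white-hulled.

Expected counts for N = 672 under a 12:3:1 ratio (total parts = 16):
  black-hulled: 672 × 12/16 = 504
  gray-hulled: 672 × 3/16 = 126
  white-hulled: 672 × 1/16 = 42

504, 126, 42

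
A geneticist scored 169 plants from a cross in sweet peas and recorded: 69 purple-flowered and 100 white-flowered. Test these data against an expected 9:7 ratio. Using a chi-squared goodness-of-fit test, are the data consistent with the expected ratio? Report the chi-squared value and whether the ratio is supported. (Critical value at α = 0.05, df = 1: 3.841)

16.332; not consistent

The 9:7 ratio has 16 parts, so with N = 169 the expected counts are:
  purple-flowered: 169 × 9/16 = 95.0625
  white-flowered: 169 × 7/16 = 73.9375
χ² = Σ (O − E)² / E
  purple-flowered: (69 − 95.0625)² / 95.0625 = 7.1453
  white-flowered: (100 − 73.9375)² / 73.9375 = 9.1869
χ² = 7.1453 + 9.1869 = 16.3322 ≈ 16.332
Degrees of freedom = 2 − 1 = 1; critical value at α = 0.05 is 3.841.
Since 16.332 > 3.841, we reject the null hypothesis — the data do not fit the 9:7 ratio.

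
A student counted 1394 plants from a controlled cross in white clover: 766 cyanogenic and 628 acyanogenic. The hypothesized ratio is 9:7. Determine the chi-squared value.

0.958

Under the 9:7 hypothesis (Σ ratio = 16, N = 1394):
  cyanogenic: 1394 × 9/16 = 784.125
  acyanogenic: 1394 × 7/16 = 609.875
χ² = Σ (O − E)² / E
  cyanogenic: (766 − 784.125)² / 784.125 = 0.4190
  acyanogenic: (628 − 609.875)² / 609.875 = 0.5387
χ² = 0.4190 + 0.5387 = 0.9577 ≈ 0.958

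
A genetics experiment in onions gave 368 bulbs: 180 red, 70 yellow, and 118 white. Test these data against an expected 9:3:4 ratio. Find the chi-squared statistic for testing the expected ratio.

10.884

Under the 9:3:4 hypothesis (Σ ratio = 16, N = 368):
  red: 368 × 9/16 = 207
  yellow: 368 × 3/16 = 69
  white: 368 × 4/16 = 92
χ² = Σ (O − E)² / E
  red: (180 − 207)² / 207 = 3.5217
  yellow: (70 − 69)² / 69 = 0.0145
  white: (118 − 92)² / 92 = 7.3478
χ² = 3.5217 + 0.0145 + 7.3478 = 10.884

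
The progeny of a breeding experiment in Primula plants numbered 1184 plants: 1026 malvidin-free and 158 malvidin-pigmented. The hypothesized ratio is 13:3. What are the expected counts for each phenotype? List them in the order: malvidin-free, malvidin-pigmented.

Total ratio parts = 16. Expected numbers out of 1184:
  malvidin-free: 1184 × 13/16 = 962
  malvidin-pigmented: 1184 × 3/16 = 222

962, 222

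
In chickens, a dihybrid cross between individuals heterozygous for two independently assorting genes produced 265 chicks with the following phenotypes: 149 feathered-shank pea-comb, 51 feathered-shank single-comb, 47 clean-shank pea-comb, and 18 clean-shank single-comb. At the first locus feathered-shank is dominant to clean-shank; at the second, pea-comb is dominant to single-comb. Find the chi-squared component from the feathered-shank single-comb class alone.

A dihybrid F₂ with independent assortment and complete dominance at both loci gives a 9:3:3:1 phenotypic ratio.
Under the 9:3:3:1 hypothesis (Σ ratio = 16, N = 265):
  feathered-shank pea-comb: 265 × 9/16 = 149.0625
  feathered-shank single-comb: 265 × 3/16 = 49.6875
  clean-shank pea-comb: 265 × 3/16 = 49.6875
  clean-shank single-comb: 265 × 1/16 = 16.5625
Contribution of feathered-shank single-comb: (51 − 49.6875)² / 49.6875 = 0.0347

0.035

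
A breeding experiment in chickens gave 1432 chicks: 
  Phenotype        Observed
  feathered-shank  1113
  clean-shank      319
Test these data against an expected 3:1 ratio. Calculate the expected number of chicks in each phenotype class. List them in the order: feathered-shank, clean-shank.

1074, 358

Under the 3:1 hypothesis (Σ ratio = 4, N = 1432):
  feathered-shank: 1432 × 3/4 = 1074
  clean-shank: 1432 × 1/4 = 358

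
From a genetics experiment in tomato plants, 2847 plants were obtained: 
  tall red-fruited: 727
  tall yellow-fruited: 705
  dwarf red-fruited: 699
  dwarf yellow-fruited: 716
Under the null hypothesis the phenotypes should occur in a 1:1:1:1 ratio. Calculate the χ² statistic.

0.645

Total ratio parts = 4. Expected numbers out of 2847:
  tall red-fruited: 2847 × 1/4 = 711.75
  tall yellow-fruited: 2847 × 1/4 = 711.75
  dwarf red-fruited: 2847 × 1/4 = 711.75
  dwarf yellow-fruited: 2847 × 1/4 = 711.75
χ² = Σ (O − E)² / E
  tall red-fruited: (727 − 711.75)² / 711.75 = 0.3267
  tall yellow-fruited: (705 − 711.75)² / 711.75 = 0.0640
  dwarf red-fruited: (699 − 711.75)² / 711.75 = 0.2284
  dwarf yellow-fruited: (716 − 711.75)² / 711.75 = 0.0254
χ² = 0.3267 + 0.0640 + 0.2284 + 0.0254 = 0.6445 ≈ 0.645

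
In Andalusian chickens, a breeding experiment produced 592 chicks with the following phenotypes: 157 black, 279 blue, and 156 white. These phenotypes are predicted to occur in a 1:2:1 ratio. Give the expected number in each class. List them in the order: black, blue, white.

148, 296, 148

The 1:2:1 ratio has 4 parts, so with N = 592 the expected counts are:
  black: 592 × 1/4 = 148
  blue: 592 × 2/4 = 296
  white: 592 × 1/4 = 148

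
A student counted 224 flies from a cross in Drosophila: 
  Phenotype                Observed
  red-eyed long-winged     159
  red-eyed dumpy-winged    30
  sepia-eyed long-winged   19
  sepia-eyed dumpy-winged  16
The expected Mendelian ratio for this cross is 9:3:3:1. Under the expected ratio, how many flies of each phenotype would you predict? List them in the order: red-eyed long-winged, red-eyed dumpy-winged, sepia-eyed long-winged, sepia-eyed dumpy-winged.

The 9:3:3:1 ratio has 16 parts, so with N = 224 the expected counts are:
  red-eyed long-winged: 224 × 9/16 = 126
  red-eyed dumpy-winged: 224 × 3/16 = 42
  sepia-eyed long-winged: 224 × 3/16 = 42
  sepia-eyed dumpy-winged: 224 × 1/16 = 14

126, 42, 42, 14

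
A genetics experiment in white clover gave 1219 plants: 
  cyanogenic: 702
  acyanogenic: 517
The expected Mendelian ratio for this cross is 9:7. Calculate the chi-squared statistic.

0.887

Expected counts for N = 1219 under a 9:7 ratio (total parts = 16):
  cyanogenic: 1219 × 9/16 = 685.6875
  acyanogenic: 1219 × 7/16 = 533.3125
χ² = Σ (O − E)² / E
  cyanogenic: (702 − 685.6875)² / 685.6875 = 0.3881
  acyanogenic: (517 − 533.3125)² / 533.3125 = 0.4990
χ² = 0.3881 + 0.4990 = 0.8871 ≈ 0.887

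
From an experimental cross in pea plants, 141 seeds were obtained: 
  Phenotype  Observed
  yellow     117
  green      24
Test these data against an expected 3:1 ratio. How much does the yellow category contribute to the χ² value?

Total ratio parts = 4. Expected numbers out of 141:
  yellow: 141 × 3/4 = 105.75
  green: 141 × 1/4 = 35.25
Contribution of yellow: (117 − 105.75)² / 105.75 = 1.1968

1.197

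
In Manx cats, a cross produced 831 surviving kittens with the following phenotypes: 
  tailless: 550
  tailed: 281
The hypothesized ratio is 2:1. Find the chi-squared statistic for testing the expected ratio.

Under the 2:1 hypothesis (Σ ratio = 3, N = 831):
  tailless: 831 × 2/3 = 554
  tailed: 831 × 1/3 = 277
χ² = Σ (O − E)² / E
  tailless: (550 − 554)² / 554 = 0.0289
  tailed: (281 − 277)² / 277 = 0.0578
χ² = 0.0289 + 0.0578 = 0.0867 ≈ 0.087

0.087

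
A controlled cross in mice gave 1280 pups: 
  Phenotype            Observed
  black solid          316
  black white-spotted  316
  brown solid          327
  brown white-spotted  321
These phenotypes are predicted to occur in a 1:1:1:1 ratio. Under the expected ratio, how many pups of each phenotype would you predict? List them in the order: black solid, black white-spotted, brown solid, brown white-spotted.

320, 320, 320, 320

Under the 1:1:1:1 hypothesis (Σ ratio = 4, N = 1280):
  black solid: 1280 × 1/4 = 320
  black white-spotted: 1280 × 1/4 = 320
  brown solid: 1280 × 1/4 = 320
  brown white-spotted: 1280 × 1/4 = 320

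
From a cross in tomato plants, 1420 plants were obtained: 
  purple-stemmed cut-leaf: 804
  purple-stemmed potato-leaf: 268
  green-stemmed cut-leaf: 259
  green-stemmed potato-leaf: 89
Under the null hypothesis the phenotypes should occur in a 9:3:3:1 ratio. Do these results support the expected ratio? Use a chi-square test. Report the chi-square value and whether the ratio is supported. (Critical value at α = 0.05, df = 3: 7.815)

0.244; consistent

Expected counts for N = 1420 under a 9:3:3:1 ratio (total parts = 16):
  purple-stemmed cut-leaf: 1420 × 9/16 = 798.75
  purple-stemmed potato-leaf: 1420 × 3/16 = 266.25
  green-stemmed cut-leaf: 1420 × 3/16 = 266.25
  green-stemmed potato-leaf: 1420 × 1/16 = 88.75
χ² = Σ (O − E)² / E
  purple-stemmed cut-leaf: (804 − 798.75)² / 798.75 = 0.0345
  purple-stemmed potato-leaf: (268 − 266.25)² / 266.25 = 0.0115
  green-stemmed cut-leaf: (259 − 266.25)² / 266.25 = 0.1974
  green-stemmed potato-leaf: (89 − 88.75)² / 88.75 = 0.0007
χ² = 0.0345 + 0.0115 + 0.1974 + 0.0007 = 0.2441 ≈ 0.244
Degrees of freedom = 4 − 1 = 3; critical value at α = 0.05 is 7.815.
Since 0.244 < 7.815, we fail to reject the null hypothesis — the data are consistent with the 9:3:3:1 ratio.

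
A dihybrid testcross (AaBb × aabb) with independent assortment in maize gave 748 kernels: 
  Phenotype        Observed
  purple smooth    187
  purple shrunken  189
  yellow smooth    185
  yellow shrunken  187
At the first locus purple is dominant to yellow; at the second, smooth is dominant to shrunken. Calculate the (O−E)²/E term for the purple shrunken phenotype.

A dihybrid testcross with independent assortment gives a 1:1:1:1 ratio.
Expected counts for N = 748 under a 1:1:1:1 ratio (total parts = 4):
  purple smooth: 748 × 1/4 = 187
  purple shrunken: 748 × 1/4 = 187
  yellow smooth: 748 × 1/4 = 187
  yellow shrunken: 748 × 1/4 = 187
Contribution of purple shrunken: (189 − 187)² / 187 = 0.0214

0.021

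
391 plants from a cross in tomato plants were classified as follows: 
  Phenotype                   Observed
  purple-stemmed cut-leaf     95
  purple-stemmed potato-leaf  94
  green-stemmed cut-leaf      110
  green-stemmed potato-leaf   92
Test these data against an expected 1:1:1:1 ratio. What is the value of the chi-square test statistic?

Expected counts for N = 391 under a 1:1:1:1 ratio (total parts = 4):
  purple-stemmed cut-leaf: 391 × 1/4 = 97.75
  purple-stemmed potato-leaf: 391 × 1/4 = 97.75
  green-stemmed cut-leaf: 391 × 1/4 = 97.75
  green-stemmed potato-leaf: 391 × 1/4 = 97.75
χ² = Σ (O − E)² / E
  purple-stemmed cut-leaf: (95 − 97.75)² / 97.75 = 0.0774
  purple-stemmed potato-leaf: (94 − 97.75)² / 97.75 = 0.1439
  green-stemmed cut-leaf: (110 − 97.75)² / 97.75 = 1.5352
  green-stemmed potato-leaf: (92 − 97.75)² / 97.75 = 0.3382
χ² = 0.0774 + 0.1439 + 1.5352 + 0.3382 = 2.0947 ≈ 2.095

2.095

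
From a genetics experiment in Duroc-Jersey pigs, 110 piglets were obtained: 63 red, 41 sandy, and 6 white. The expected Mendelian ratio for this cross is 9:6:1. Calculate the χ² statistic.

Total ratio parts = 16. Expected numbers out of 110:
  red: 110 × 9/16 = 61.875
  sandy: 110 × 6/16 = 41.25
  white: 110 × 1/16 = 6.875
χ² = Σ (O − E)² / E
  red: (63 − 61.875)² / 61.875 = 0.0205
  sandy: (41 − 41.25)² / 41.25 = 0.0015
  white: (6 − 6.875)² / 6.875 = 0.1114
χ² = 0.0205 + 0.0015 + 0.1114 = 0.1334 ≈ 0.133

0.133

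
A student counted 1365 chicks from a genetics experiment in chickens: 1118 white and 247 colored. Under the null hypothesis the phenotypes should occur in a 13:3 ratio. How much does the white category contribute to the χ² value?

0.072

The 13:3 ratio has 16 parts, so with N = 1365 the expected counts are:
  white: 1365 × 13/16 = 1109.0625
  colored: 1365 × 3/16 = 255.9375
Contribution of white: (1118 − 1109.0625)² / 1109.0625 = 0.0720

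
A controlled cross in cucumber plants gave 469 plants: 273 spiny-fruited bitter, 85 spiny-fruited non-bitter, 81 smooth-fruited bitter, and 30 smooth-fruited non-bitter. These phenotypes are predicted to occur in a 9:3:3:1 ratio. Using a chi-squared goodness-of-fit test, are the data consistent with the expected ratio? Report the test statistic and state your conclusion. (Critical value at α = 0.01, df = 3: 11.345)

Under the 9:3:3:1 hypothesis (Σ ratio = 16, N = 469):
  spiny-fruited bitter: 469 × 9/16 = 263.8125
  spiny-fruited non-bitter: 469 × 3/16 = 87.9375
  smooth-fruited bitter: 469 × 3/16 = 87.9375
  smooth-fruited non-bitter: 469 × 1/16 = 29.3125
χ² = Σ (O − E)² / E
  spiny-fruited bitter: (273 − 263.8125)² / 263.8125 = 0.3200
  spiny-fruited non-bitter: (85 − 87.9375)² / 87.9375 = 0.0981
  smooth-fruited bitter: (81 − 87.9375)² / 87.9375 = 0.5473
  smooth-fruited non-bitter: (30 − 29.3125)² / 29.3125 = 0.0161
χ² = 0.3200 + 0.0981 + 0.5473 + 0.0161 = 0.9815 ≈ 0.982
Degrees of freedom = 4 − 1 = 3; critical value at α = 0.01 is 11.345.
Since 0.982 < 11.345, we fail to reject the null hypothesis — the data are consistent with the 9:3:3:1 ratio.

0.982; consistent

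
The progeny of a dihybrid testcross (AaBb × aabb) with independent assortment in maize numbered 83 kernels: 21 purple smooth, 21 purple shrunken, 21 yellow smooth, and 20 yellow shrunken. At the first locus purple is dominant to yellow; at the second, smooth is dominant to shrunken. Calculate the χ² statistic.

0.036

A dihybrid testcross with independent assortment gives a 1:1:1:1 ratio.
Expected counts for N = 83 under a 1:1:1:1 ratio (total parts = 4):
  purple smooth: 83 × 1/4 = 20.75
  purple shrunken: 83 × 1/4 = 20.75
  yellow smooth: 83 × 1/4 = 20.75
  yellow shrunken: 83 × 1/4 = 20.75
χ² = Σ (O − E)² / E
  purple smooth: (21 − 20.75)² / 20.75 = 0.0030
  purple shrunken: (21 − 20.75)² / 20.75 = 0.0030
  yellow smooth: (21 − 20.75)² / 20.75 = 0.0030
  yellow shrunken: (20 − 20.75)² / 20.75 = 0.0271
χ² = 0.0030 + 0.0030 + 0.0030 + 0.0271 = 0.0361 ≈ 0.036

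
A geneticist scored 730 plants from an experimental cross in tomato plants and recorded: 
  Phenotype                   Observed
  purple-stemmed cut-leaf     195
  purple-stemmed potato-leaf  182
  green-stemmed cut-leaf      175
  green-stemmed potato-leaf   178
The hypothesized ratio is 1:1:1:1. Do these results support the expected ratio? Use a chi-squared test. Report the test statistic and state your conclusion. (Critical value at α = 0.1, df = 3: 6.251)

Total ratio parts = 4. Expected numbers out of 730:
  purple-stemmed cut-leaf: 730 × 1/4 = 182.5
  purple-stemmed potato-leaf: 730 × 1/4 = 182.5
  green-stemmed cut-leaf: 730 × 1/4 = 182.5
  green-stemmed potato-leaf: 730 × 1/4 = 182.5
χ² = Σ (O − E)² / E
  purple-stemmed cut-leaf: (195 − 182.5)² / 182.5 = 0.8562
  purple-stemmed potato-leaf: (182 − 182.5)² / 182.5 = 0.0014
  green-stemmed cut-leaf: (175 − 182.5)² / 182.5 = 0.3082
  green-stemmed potato-leaf: (178 − 182.5)² / 182.5 = 0.1110
χ² = 0.8562 + 0.0014 + 0.3082 + 0.1110 = 1.2768 ≈ 1.277
Degrees of freedom = 4 − 1 = 3; critical value at α = 0.1 is 6.251.
Since 1.277 < 6.251, we fail to reject the null hypothesis — the data are consistent with the 1:1:1:1 ratio.

1.277; consistent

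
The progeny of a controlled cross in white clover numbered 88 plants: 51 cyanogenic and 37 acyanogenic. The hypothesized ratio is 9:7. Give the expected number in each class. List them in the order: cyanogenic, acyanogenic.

Total ratio parts = 16. Expected numbers out of 88:
  cyanogenic: 88 × 9/16 = 49.5
  acyanogenic: 88 × 7/16 = 38.5

49.5, 38.5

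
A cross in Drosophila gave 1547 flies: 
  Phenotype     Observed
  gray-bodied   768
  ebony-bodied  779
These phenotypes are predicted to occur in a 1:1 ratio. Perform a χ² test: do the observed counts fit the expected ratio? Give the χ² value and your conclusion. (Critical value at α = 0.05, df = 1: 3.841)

Under the 1:1 hypothesis (Σ ratio = 2, N = 1547):
  gray-bodied: 1547 × 1/2 = 773.5
  ebony-bodied: 1547 × 1/2 = 773.5
χ² = Σ (O − E)² / E
  gray-bodied: (768 − 773.5)² / 773.5 = 0.0391
  ebony-bodied: (779 − 773.5)² / 773.5 = 0.0391
χ² = 0.0391 + 0.0391 = 0.0782 ≈ 0.078
Degrees of freedom = 2 − 1 = 1; critical value at α = 0.05 is 3.841.
Since 0.078 < 3.841, we fail to reject the null hypothesis — the data are consistent with the 1:1 ratio.

0.078; consistent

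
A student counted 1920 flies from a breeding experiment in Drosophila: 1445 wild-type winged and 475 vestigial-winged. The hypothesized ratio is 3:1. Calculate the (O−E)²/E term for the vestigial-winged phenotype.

The 3:1 ratio has 4 parts, so with N = 1920 the expected counts are:
  wild-type winged: 1920 × 3/4 = 1440
  vestigial-winged: 1920 × 1/4 = 480
Contribution of vestigial-winged: (475 − 480)² / 480 = 0.0521

0.052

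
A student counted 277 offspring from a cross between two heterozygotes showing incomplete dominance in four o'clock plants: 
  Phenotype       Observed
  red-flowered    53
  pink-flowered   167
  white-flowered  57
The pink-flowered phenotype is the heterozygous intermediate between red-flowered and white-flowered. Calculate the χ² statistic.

With incomplete dominance, a heterozygote × heterozygote cross gives a 1:2:1 phenotypic ratio.
The 1:2:1 ratio has 4 parts, so with N = 277 the expected counts are:
  red-flowered: 277 × 1/4 = 69.25
  pink-flowered: 277 × 2/4 = 138.5
  white-flowered: 277 × 1/4 = 69.25
χ² = Σ (O − E)² / E
  red-flowered: (53 − 69.25)² / 69.25 = 3.8132
  pink-flowered: (167 − 138.5)² / 138.5 = 5.8646
  white-flowered: (57 − 69.25)² / 69.25 = 2.1670
χ² = 3.8132 + 5.8646 + 2.1670 = 11.8448 ≈ 11.845

11.845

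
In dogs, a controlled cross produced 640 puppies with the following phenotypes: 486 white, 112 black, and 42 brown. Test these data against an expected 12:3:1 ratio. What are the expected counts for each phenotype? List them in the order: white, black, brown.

480, 120, 40

The 12:3:1 ratio has 16 parts, so with N = 640 the expected counts are:
  white: 640 × 12/16 = 480
  black: 640 × 3/16 = 120
  brown: 640 × 1/16 = 40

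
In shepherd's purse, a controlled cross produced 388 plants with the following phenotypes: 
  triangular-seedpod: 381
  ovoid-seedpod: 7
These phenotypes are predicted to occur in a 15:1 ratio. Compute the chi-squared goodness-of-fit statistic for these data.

13.089

Under the 15:1 hypothesis (Σ ratio = 16, N = 388):
  triangular-seedpod: 388 × 15/16 = 363.75
  ovoid-seedpod: 388 × 1/16 = 24.25
χ² = Σ (O − E)² / E
  triangular-seedpod: (381 − 363.75)² / 363.75 = 0.8180
  ovoid-seedpod: (7 − 24.25)² / 24.25 = 12.2706
χ² = 0.8180 + 12.2706 = 13.0886 ≈ 13.089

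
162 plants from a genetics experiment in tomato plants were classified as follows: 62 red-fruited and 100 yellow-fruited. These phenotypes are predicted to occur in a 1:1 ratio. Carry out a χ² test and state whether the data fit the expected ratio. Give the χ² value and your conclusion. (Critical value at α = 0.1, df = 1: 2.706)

8.914; not consistent

Total ratio parts = 2. Expected numbers out of 162:
  red-fruited: 162 × 1/2 = 81
  yellow-fruited: 162 × 1/2 = 81
χ² = Σ (O − E)² / E
  red-fruited: (62 − 81)² / 81 = 4.4568
  yellow-fruited: (100 − 81)² / 81 = 4.4568
χ² = 4.4568 + 4.4568 = 8.9136 ≈ 8.914
Degrees of freedom = 2 − 1 = 1; critical value at α = 0.1 is 2.706.
Since 8.914 > 2.706, we reject the null hypothesis — the data do not fit the 1:1 ratio.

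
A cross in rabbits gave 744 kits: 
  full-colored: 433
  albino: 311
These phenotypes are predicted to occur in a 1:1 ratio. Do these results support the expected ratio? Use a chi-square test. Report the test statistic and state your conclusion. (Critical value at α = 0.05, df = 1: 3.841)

20.005; not consistent

The 1:1 ratio has 2 parts, so with N = 744 the expected counts are:
  full-colored: 744 × 1/2 = 372
  albino: 744 × 1/2 = 372
χ² = Σ (O − E)² / E
  full-colored: (433 − 372)² / 372 = 10.0027
  albino: (311 − 372)² / 372 = 10.0027
χ² = 10.0027 + 10.0027 = 20.0054 ≈ 20.005
Degrees of freedom = 2 − 1 = 1; critical value at α = 0.05 is 3.841.
Since 20.005 > 3.841, we reject the null hypothesis — the data do not fit the 1:1 ratio.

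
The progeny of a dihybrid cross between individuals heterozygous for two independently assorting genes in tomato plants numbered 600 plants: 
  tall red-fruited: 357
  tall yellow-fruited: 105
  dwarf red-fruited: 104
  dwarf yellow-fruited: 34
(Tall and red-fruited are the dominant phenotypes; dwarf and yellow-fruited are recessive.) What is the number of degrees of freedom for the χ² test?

3

A dihybrid F₂ with independent assortment and complete dominance at both loci gives a 9:3:3:1 phenotypic ratio.
A goodness-of-fit test with 4 phenotype classes has df = 4 − 1 = 3.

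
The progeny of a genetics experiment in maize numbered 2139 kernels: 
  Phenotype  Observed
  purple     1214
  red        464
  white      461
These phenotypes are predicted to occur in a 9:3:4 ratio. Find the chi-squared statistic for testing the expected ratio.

Expected counts for N = 2139 under a 9:3:4 ratio (total parts = 16):
  purple: 2139 × 9/16 = 1203.1875
  red: 2139 × 3/16 = 401.0625
  white: 2139 × 4/16 = 534.75
χ² = Σ (O − E)² / E
  purple: (1214 − 1203.1875)² / 1203.1875 = 0.0972
  red: (464 − 401.0625)² / 401.0625 = 9.8766
  white: (461 − 534.75)² / 534.75 = 10.1712
χ² = 0.0972 + 9.8766 + 10.1712 = 20.145

20.145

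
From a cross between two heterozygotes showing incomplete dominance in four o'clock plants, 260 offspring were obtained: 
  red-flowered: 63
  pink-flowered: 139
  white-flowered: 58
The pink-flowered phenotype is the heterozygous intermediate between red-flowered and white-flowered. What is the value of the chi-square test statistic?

1.438

With incomplete dominance, a heterozygote × heterozygote cross gives a 1:2:1 phenotypic ratio.
Under the 1:2:1 hypothesis (Σ ratio = 4, N = 260):
  red-flowered: 260 × 1/4 = 65
  pink-flowered: 260 × 2/4 = 130
  white-flowered: 260 × 1/4 = 65
χ² = Σ (O − E)² / E
  red-flowered: (63 − 65)² / 65 = 0.0615
  pink-flowered: (139 − 130)² / 130 = 0.6231
  white-flowered: (58 − 65)² / 65 = 0.7538
χ² = 0.0615 + 0.6231 + 0.7538 = 1.4384 ≈ 1.438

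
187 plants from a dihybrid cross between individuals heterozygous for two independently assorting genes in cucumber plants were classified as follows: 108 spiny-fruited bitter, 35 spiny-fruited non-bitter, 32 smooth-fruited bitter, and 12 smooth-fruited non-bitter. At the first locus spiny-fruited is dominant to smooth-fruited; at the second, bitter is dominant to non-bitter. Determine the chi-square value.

A dihybrid F₂ with independent assortment and complete dominance at both loci gives a 9:3:3:1 phenotypic ratio.
Under the 9:3:3:1 hypothesis (Σ ratio = 16, N = 187):
  spiny-fruited bitter: 187 × 9/16 = 105.1875
  spiny-fruited non-bitter: 187 × 3/16 = 35.0625
  smooth-fruited bitter: 187 × 3/16 = 35.0625
  smooth-fruited non-bitter: 187 × 1/16 = 11.6875
χ² = Σ (O − E)² / E
  spiny-fruited bitter: (108 − 105.1875)² / 105.1875 = 0.0752
  spiny-fruited non-bitter: (35 − 35.0625)² / 35.0625 = 0.0001
  smooth-fruited bitter: (32 − 35.0625)² / 35.0625 = 0.2675
  smooth-fruited non-bitter: (12 − 11.6875)² / 11.6875 = 0.0084
χ² = 0.0752 + 0.0001 + 0.2675 + 0.0084 = 0.3512 ≈ 0.351

0.351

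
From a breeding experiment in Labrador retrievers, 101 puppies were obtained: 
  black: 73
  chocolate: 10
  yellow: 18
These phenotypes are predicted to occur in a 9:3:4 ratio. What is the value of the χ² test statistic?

10.912

Total ratio parts = 16. Expected numbers out of 101:
  black: 101 × 9/16 = 56.8125
  chocolate: 101 × 3/16 = 18.9375
  yellow: 101 × 4/16 = 25.25
χ² = Σ (O − E)² / E
  black: (73 − 56.8125)² / 56.8125 = 4.6123
  chocolate: (10 − 18.9375)² / 18.9375 = 4.2180
  yellow: (18 − 25.25)² / 25.25 = 2.0817
χ² = 4.6123 + 4.2180 + 2.0817 = 10.912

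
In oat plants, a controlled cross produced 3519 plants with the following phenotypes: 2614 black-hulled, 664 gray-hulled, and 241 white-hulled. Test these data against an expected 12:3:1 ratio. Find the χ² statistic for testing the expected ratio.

2.285

Under the 12:3:1 hypothesis (Σ ratio = 16, N = 3519):
  black-hulled: 3519 × 12/16 = 2639.25
  gray-hulled: 3519 × 3/16 = 659.8125
  white-hulled: 3519 × 1/16 = 219.9375
χ² = Σ (O − E)² / E
  black-hulled: (2614 − 2639.25)² / 2639.25 = 0.2416
  gray-hulled: (664 − 659.8125)² / 659.8125 = 0.0266
  white-hulled: (241 − 219.9375)² / 219.9375 = 2.0171
χ² = 0.2416 + 0.0266 + 2.0171 = 2.2853 ≈ 2.285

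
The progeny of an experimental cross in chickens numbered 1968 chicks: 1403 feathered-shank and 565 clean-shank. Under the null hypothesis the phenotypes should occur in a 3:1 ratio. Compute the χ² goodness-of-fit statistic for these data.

14.442

Under the 3:1 hypothesis (Σ ratio = 4, N = 1968):
  feathered-shank: 1968 × 3/4 = 1476
  clean-shank: 1968 × 1/4 = 492
χ² = Σ (O − E)² / E
  feathered-shank: (1403 − 1476)² / 1476 = 3.6104
  clean-shank: (565 − 492)² / 492 = 10.8313
χ² = 3.6104 + 10.8313 = 14.4417 ≈ 14.442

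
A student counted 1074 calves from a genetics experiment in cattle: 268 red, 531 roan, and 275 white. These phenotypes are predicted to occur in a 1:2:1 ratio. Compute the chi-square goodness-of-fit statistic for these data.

Total ratio parts = 4. Expected numbers out of 1074:
  red: 1074 × 1/4 = 268.5
  roan: 1074 × 2/4 = 537
  white: 1074 × 1/4 = 268.5
χ² = Σ (O − E)² / E
  red: (268 − 268.5)² / 268.5 = 0.0009
  roan: (531 − 537)² / 537 = 0.0670
  white: (275 − 268.5)² / 268.5 = 0.1574
χ² = 0.0009 + 0.0670 + 0.1574 = 0.2253 ≈ 0.225

0.225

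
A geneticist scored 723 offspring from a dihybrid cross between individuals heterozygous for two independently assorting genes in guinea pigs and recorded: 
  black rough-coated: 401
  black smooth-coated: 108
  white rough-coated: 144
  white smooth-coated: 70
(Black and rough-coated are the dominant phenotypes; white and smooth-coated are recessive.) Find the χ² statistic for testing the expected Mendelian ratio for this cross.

A dihybrid F₂ with independent assortment and complete dominance at both loci gives a 9:3:3:1 phenotypic ratio.
Expected counts for N = 723 under a 9:3:3:1 ratio (total parts = 16):
  black rough-coated: 723 × 9/16 = 406.6875
  black smooth-coated: 723 × 3/16 = 135.5625
  white rough-coated: 723 × 3/16 = 135.5625
  white smooth-coated: 723 × 1/16 = 45.1875
χ² = Σ (O − E)² / E
  black rough-coated: (401 − 406.6875)² / 406.6875 = 0.0795
  black smooth-coated: (108 − 135.5625)² / 135.5625 = 5.6040
  white rough-coated: (144 − 135.5625)² / 135.5625 = 0.5252
  white smooth-coated: (70 − 45.1875)² / 45.1875 = 13.6246
χ² = 0.0795 + 5.6040 + 0.5252 + 13.6246 = 19.8333 ≈ 19.833

19.833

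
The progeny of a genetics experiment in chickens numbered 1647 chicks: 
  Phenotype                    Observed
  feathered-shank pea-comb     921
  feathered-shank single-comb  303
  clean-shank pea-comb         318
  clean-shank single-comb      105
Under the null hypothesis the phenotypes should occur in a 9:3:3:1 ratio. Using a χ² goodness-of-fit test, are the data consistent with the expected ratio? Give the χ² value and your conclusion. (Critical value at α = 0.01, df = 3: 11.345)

0.456; consistent

Under the 9:3:3:1 hypothesis (Σ ratio = 16, N = 1647):
  feathered-shank pea-comb: 1647 × 9/16 = 926.4375
  feathered-shank single-comb: 1647 × 3/16 = 308.8125
  clean-shank pea-comb: 1647 × 3/16 = 308.8125
  clean-shank single-comb: 1647 × 1/16 = 102.9375
χ² = Σ (O − E)² / E
  feathered-shank pea-comb: (921 − 926.4375)² / 926.4375 = 0.0319
  feathered-shank single-comb: (303 − 308.8125)² / 308.8125 = 0.1094
  clean-shank pea-comb: (318 − 308.8125)² / 308.8125 = 0.2733
  clean-shank single-comb: (105 − 102.9375)² / 102.9375 = 0.0413
χ² = 0.0319 + 0.1094 + 0.2733 + 0.0413 = 0.4559 ≈ 0.456
Degrees of freedom = 4 − 1 = 3; critical value at α = 0.01 is 11.345.
Since 0.456 < 11.345, we fail to reject the null hypothesis — the data are consistent with the 9:3:3:1 ratio.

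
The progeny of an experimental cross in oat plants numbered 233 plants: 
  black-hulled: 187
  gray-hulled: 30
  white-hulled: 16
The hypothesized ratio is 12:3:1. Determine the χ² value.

The 12:3:1 ratio has 16 parts, so with N = 233 the expected counts are:
  black-hulled: 233 × 12/16 = 174.75
  gray-hulled: 233 × 3/16 = 43.6875
  white-hulled: 233 × 1/16 = 14.5625
χ² = Σ (O − E)² / E
  black-hulled: (187 − 174.75)² / 174.75 = 0.8587
  gray-hulled: (30 − 43.6875)² / 43.6875 = 4.2884
  white-hulled: (16 − 14.5625)² / 14.5625 = 0.1419
χ² = 0.8587 + 4.2884 + 0.1419 = 5.289

5.289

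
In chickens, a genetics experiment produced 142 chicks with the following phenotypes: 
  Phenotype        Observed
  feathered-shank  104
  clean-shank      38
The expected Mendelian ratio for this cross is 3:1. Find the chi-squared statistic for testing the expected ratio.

0.235

Expected counts for N = 142 under a 3:1 ratio (total parts = 4):
  feathered-shank: 142 × 3/4 = 106.5
  clean-shank: 142 × 1/4 = 35.5
χ² = Σ (O − E)² / E
  feathered-shank: (104 − 106.5)² / 106.5 = 0.0587
  clean-shank: (38 − 35.5)² / 35.5 = 0.1761
χ² = 0.0587 + 0.1761 = 0.2348 ≈ 0.235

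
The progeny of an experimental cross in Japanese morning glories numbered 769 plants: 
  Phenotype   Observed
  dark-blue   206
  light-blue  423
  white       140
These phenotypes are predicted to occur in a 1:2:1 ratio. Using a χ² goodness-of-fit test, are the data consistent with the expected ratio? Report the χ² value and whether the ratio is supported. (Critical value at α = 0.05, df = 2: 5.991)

The 1:2:1 ratio has 4 parts, so with N = 769 the expected counts are:
  dark-blue: 769 × 1/4 = 192.25
  light-blue: 769 × 2/4 = 384.5
  white: 769 × 1/4 = 192.25
χ² = Σ (O − E)² / E
  dark-blue: (206 − 192.25)² / 192.25 = 0.9834
  light-blue: (423 − 384.5)² / 384.5 = 3.8550
  white: (140 − 192.25)² / 192.25 = 14.2006
χ² = 0.9834 + 3.8550 + 14.2006 = 19.039
Degrees of freedom = 3 − 1 = 2; critical value at α = 0.05 is 5.991.
Since 19.039 > 5.991, we reject the null hypothesis — the data do not fit the 1:2:1 ratio.

19.039; not consistent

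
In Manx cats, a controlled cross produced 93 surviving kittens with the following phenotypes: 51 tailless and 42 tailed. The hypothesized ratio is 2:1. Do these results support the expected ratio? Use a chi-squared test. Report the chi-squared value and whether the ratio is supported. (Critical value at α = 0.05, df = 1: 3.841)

Under the 2:1 hypothesis (Σ ratio = 3, N = 93):
  tailless: 93 × 2/3 = 62
  tailed: 93 × 1/3 = 31
χ² = Σ (O − E)² / E
  tailless: (51 − 62)² / 62 = 1.9516
  tailed: (42 − 31)² / 31 = 3.9032
χ² = 1.9516 + 3.9032 = 5.8548 ≈ 5.855
Degrees of freedom = 2 − 1 = 1; critical value at α = 0.05 is 3.841.
Since 5.855 > 3.841, we reject the null hypothesis — the data do not fit the 2:1 ratio.

5.855; not consistent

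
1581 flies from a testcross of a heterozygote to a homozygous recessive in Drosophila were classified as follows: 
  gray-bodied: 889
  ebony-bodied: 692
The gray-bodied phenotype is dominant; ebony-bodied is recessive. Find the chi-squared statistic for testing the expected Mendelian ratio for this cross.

24.547

A testcross of a heterozygote (Aa × aa) gives a 1:1 phenotypic ratio.
Expected counts for N = 1581 under a 1:1 ratio (total parts = 2):
  gray-bodied: 1581 × 1/2 = 790.5
  ebony-bodied: 1581 × 1/2 = 790.5
χ² = Σ (O − E)² / E
  gray-bodied: (889 − 790.5)² / 790.5 = 12.2736
  ebony-bodied: (692 − 790.5)² / 790.5 = 12.2736
χ² = 12.2736 + 12.2736 = 24.5472 ≈ 24.547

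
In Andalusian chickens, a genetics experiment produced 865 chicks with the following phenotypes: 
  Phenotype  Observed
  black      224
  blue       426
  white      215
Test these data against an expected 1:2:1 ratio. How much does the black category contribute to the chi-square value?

0.278

Expected counts for N = 865 under a 1:2:1 ratio (total parts = 4):
  black: 865 × 1/4 = 216.25
  blue: 865 × 2/4 = 432.5
  white: 865 × 1/4 = 216.25
Contribution of black: (224 − 216.25)² / 216.25 = 0.2777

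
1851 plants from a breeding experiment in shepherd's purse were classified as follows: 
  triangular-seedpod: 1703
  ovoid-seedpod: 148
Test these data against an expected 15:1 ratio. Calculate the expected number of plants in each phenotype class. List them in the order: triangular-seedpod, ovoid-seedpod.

Expected counts for N = 1851 under a 15:1 ratio (total parts = 16):
  triangular-seedpod: 1851 × 15/16 = 1735.3125
  ovoid-seedpod: 1851 × 1/16 = 115.6875

1735.3125, 115.6875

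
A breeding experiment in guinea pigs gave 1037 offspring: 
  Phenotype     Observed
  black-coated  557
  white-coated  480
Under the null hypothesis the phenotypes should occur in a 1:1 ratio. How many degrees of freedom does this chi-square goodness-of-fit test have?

1

A goodness-of-fit test with 2 phenotype classes has df = 2 − 1 = 1.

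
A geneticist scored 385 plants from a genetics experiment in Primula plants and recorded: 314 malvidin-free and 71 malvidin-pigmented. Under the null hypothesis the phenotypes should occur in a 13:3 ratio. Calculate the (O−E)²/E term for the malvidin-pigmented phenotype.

0.020

Total ratio parts = 16. Expected numbers out of 385:
  malvidin-free: 385 × 13/16 = 312.8125
  malvidin-pigmented: 385 × 3/16 = 72.1875
Contribution of malvidin-pigmented: (71 − 72.1875)² / 72.1875 = 0.0195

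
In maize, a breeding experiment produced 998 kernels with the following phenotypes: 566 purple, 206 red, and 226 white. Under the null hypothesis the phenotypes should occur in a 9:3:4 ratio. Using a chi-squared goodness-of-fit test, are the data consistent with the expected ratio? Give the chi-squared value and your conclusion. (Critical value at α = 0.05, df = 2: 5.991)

4.155; consistent

Expected counts for N = 998 under a 9:3:4 ratio (total parts = 16):
  purple: 998 × 9/16 = 561.375
  red: 998 × 3/16 = 187.125
  white: 998 × 4/16 = 249.5
χ² = Σ (O − E)² / E
  purple: (566 − 561.375)² / 561.375 = 0.0381
  red: (206 − 187.125)² / 187.125 = 1.9039
  white: (226 − 249.5)² / 249.5 = 2.2134
χ² = 0.0381 + 1.9039 + 2.2134 = 4.1554 ≈ 4.155
Degrees of freedom = 3 − 1 = 2; critical value at α = 0.05 is 5.991.
Since 4.155 < 5.991, we fail to reject the null hypothesis — the data are consistent with the 9:3:4 ratio.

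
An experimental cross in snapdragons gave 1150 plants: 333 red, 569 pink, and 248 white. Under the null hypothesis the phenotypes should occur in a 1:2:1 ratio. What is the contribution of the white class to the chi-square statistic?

Expected counts for N = 1150 under a 1:2:1 ratio (total parts = 4):
  red: 1150 × 1/4 = 287.5
  pink: 1150 × 2/4 = 575
  white: 1150 × 1/4 = 287.5
Contribution of white: (248 − 287.5)² / 287.5 = 5.4270

5.427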